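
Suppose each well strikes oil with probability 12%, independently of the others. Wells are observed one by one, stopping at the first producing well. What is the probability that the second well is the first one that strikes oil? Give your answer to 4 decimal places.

Geometric (trials to first success), p = 0.12.
P(Y = 2) = (1−p)^1 · p = 0.88 · 0.12 = 0.105600

0.1056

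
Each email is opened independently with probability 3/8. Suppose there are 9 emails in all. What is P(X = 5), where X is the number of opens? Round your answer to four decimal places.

X ~ Binomial(n=9, p=0.375).
P(X=5) = C(9,5) · p^5 · (1−p)^4
= 126 · 0.0074158 · 0.15259 = 0.142576

0.1426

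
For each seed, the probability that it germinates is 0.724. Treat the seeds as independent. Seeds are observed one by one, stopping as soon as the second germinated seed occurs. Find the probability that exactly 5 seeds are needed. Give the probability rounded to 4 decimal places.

0.0441

Y = trial on which the second success occurs; negative binomial, r=2, p=0.724.
P(Y=5) = C(4,1) · p^2 · (1−p)^3
= 4 · 0.52418 · 0.021025 = 0.044082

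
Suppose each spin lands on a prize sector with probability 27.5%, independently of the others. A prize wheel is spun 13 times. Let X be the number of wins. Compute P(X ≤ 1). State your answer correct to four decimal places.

0.0907

X ~ Binomial(13, 0.275); P(X ≤ 1) = Σ C(13,k) p^k (1−p)^(13−k) over k:
  k=0: C(13,0)·0.275^0·0.725^13 = 0.015290
  k=1: C(13,1)·0.275^1·0.725^12 = 0.075393
Total = 0.090683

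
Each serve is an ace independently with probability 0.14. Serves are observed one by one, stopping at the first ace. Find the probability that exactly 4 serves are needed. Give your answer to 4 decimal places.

Geometric (trials to first success), p = 0.14.
P(Y = 4) = (1−p)^3 · p = 0.63606 · 0.14 = 0.089048

0.0890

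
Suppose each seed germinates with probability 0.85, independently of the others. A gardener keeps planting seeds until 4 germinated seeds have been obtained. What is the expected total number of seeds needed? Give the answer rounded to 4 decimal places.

4.7059

Y = total seeds until the fourth success; negative binomial with r=4, p=0.85.
E[Y] = r / p = 4 / 0.85 = 4.705882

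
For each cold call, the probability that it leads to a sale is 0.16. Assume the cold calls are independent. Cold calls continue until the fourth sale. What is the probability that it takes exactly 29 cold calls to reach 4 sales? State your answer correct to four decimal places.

Y = trial on which the fourth success occurs; negative binomial, r=4, p=0.16.
P(Y=29) = C(28,3) · p^4 · (1−p)^25
= 3276 · 0.00065536 · 0.012793 = 0.027467

0.0275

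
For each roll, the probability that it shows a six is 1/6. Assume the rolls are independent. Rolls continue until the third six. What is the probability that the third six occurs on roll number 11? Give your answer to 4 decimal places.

Y = trial on which the third success occurs; negative binomial, r=3, p=0.166667.
P(Y=11) = C(10,2) · p^3 · (1−p)^8
= 45 · 0.0046296 · 0.23257 = 0.048452

0.0485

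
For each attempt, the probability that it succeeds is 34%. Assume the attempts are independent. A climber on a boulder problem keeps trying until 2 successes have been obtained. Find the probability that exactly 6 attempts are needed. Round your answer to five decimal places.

Y = trial on which the second success occurs; negative binomial, r=2, p=0.34.
P(Y=6) = C(5,1) · p^2 · (1−p)^4
= 5 · 0.1156 · 0.18975 = 0.1096740

0.10967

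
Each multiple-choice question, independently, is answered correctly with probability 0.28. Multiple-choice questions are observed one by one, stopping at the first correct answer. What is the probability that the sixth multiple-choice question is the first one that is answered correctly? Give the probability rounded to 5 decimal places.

Geometric (trials to first success), p = 0.28.
P(Y = 6) = (1−p)^5 · p = 0.19349 · 0.28 = 0.0541777

0.05418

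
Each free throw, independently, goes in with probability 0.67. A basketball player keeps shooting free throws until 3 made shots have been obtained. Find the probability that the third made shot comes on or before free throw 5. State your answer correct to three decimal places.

0.795

Finishing within 5 free throws ⇔ at least 3 successes in the first 5. With X ~ Binomial(5, 0.67), P(Y ≤ 5) = 1 − P(X ≤ 2).
  k=0: C(5,0)·0.67^0·0.33^5 = 0.00391
  k=1: C(5,1)·0.67^1·0.33^4 = 0.03973
  k=2: C(5,2)·0.67^2·0.33^3 = 0.16132
1 − 0.20496 = 0.79504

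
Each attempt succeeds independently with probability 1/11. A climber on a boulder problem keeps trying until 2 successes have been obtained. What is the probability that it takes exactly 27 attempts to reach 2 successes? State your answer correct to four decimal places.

Y = trial on which the second success occurs; negative binomial, r=2, p=0.090909.
P(Y=27) = C(26,1) · p^2 · (1−p)^25
= 26 · 0.0082645 · 0.092296 = 0.019832

0.0198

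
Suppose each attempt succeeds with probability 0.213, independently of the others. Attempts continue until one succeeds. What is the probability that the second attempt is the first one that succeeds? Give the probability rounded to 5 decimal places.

0.16763

Geometric (trials to first success), p = 0.213.
P(Y = 2) = (1−p)^1 · p = 0.787 · 0.213 = 0.1676310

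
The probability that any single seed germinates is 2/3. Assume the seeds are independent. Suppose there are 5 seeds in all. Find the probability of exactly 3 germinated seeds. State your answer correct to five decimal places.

X ~ Binomial(n=5, p=0.666667).
P(X=3) = C(5,3) · p^3 · (1−p)^2
= 10 · 0.2963 · 0.11111 = 0.3292181

0.32922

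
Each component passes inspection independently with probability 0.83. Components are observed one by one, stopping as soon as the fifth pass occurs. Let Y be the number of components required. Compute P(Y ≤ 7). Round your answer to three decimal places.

Finishing within 7 components ⇔ at least 5 successes in the first 7. With X ~ Binomial(7, 0.83), P(Y ≤ 7) = 1 − P(X ≤ 4).
  k=0: C(7,0)·0.83^0·0.17^7 = 0.00000
  k=1: C(7,1)·0.83^1·0.17^6 = 0.00014
  k=2: C(7,2)·0.83^2·0.17^5 = 0.00205
  k=3: C(7,3)·0.83^3·0.17^4 = 0.01671
  k=4: C(7,4)·0.83^4·0.17^3 = 0.08161
1 − 0.10052 = 0.89948

0.899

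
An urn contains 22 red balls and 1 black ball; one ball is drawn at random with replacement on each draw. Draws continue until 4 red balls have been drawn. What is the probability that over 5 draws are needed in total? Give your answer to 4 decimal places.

Needing more than 5 draws ⇔ fewer than 4 successes in the first 5. With X ~ Binomial(5, 0.956522), P(Y > 5) = P(X ≤ 3).
  k=0: C(5,0)·0.956522^0·0.043478^5 = 0.000000
  k=1: C(5,1)·0.956522^1·0.043478^4 = 0.000017
  k=2: C(5,2)·0.956522^2·0.043478^3 = 0.000752
  k=3: C(5,3)·0.956522^3·0.043478^2 = 0.016544
P(X ≤ 3) = 0.017313

0.0173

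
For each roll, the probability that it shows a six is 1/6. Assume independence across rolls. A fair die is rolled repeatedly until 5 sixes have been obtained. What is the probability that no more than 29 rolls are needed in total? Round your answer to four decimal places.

Finishing within 29 rolls ⇔ at least 5 successes in the first 29. With X ~ Binomial(29, 0.166667), P(Y ≤ 29) = 1 − P(X ≤ 4).
  k=0: C(29,0)·0.166667^0·0.833333^29 = 0.005055
  k=1: C(29,1)·0.166667^1·0.833333^28 = 0.029321
  k=2: C(29,2)·0.166667^2·0.833333^27 = 0.082097
  k=3: C(29,3)·0.166667^3·0.833333^26 = 0.147775
  k=4: C(29,4)·0.166667^4·0.833333^25 = 0.192108
1 − 0.456357 = 0.543643

0.5436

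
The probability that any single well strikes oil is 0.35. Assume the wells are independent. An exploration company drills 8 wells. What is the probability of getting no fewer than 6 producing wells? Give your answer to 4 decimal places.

X ~ Binomial(8, 0.35); P(X ≥ 6) = Σ C(8,k) p^k (1−p)^(8−k) over k:
  k=6: C(8,6)·0.35^6·0.65^2 = 0.021747
  k=7: C(8,7)·0.35^7·0.65^1 = 0.003346
  k=8: C(8,8)·0.35^8·0.65^0 = 0.000225
Total = 0.025318

0.0253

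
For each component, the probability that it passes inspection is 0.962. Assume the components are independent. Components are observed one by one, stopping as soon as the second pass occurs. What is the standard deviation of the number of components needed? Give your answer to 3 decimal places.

0.287

Y = total components until the second success; negative binomial with r=2, p=0.962.
SD(Y) = √[r(1−p)/p²] = √(0.08212) = 0.28657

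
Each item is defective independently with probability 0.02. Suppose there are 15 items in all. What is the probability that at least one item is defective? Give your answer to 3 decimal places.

0.261

P(at least one) = 1 − P(none) = 1 − (1 − 0.02)^15
= 1 − 0.73857 = 0.26143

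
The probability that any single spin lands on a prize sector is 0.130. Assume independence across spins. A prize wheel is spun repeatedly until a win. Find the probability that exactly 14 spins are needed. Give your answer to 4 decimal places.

0.0213

Geometric (trials to first success), p = 0.13.
P(Y = 14) = (1−p)^13 · p = 0.16359 · 0.13 = 0.021266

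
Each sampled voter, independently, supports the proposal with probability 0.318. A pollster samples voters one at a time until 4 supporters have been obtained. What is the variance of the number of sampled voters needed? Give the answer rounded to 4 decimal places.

Y = total sampled voters until the fourth success; negative binomial with r=4, p=0.318.
Var(Y) = r(1−p)/p² = 4·0.682 / 0.318² = 26.976781

26.9768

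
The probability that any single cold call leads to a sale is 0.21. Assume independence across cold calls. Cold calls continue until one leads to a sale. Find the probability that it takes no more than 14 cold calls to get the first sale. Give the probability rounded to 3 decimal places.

0.963

Y = number of cold calls to the first success; geometric, p = 0.21.
P(Y ≤ 14) = 1 − (1−p)^14 = 1 − 0.03688 = 0.96312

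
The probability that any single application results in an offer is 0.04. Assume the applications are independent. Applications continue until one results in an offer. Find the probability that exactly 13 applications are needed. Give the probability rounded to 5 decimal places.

Geometric (trials to first success), p = 0.04.
P(Y = 13) = (1−p)^12 · p = 0.61271 · 0.04 = 0.0245084

0.02451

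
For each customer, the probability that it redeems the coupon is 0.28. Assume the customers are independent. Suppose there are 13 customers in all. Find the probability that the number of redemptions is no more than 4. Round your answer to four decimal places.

0.7130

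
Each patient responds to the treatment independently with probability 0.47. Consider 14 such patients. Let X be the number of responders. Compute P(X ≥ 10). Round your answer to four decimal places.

0.0583

X ~ Binomial(14, 0.47); P(X ≥ 10) = Σ C(14,k) p^k (1−p)^(14−k) over k:
  k=10: C(14,10)·0.47^10·0.53^4 = 0.041545
  k=11: C(14,11)·0.47^11·0.53^3 = 0.013397
  k=12: C(14,12)·0.47^12·0.53^2 = 0.002970
  k=13: C(14,13)·0.47^13·0.53^1 = 0.000405
  k=14: C(14,14)·0.47^14·0.53^0 = 0.000026
Total = 0.058343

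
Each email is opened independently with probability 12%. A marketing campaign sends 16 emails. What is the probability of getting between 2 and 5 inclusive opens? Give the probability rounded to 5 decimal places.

0.58029

X ~ Binomial(16, 0.12); P(2 ≤ X ≤ 5) = Σ C(16,k) p^k (1−p)^(16−k) over k:
  k=2: C(16,2)·0.12^2·0.88^14 = 0.2886032
  k=3: C(16,3)·0.12^3·0.88^13 = 0.1836566
  k=4: C(16,4)·0.12^4·0.88^12 = 0.0813933
  k=5: C(16,5)·0.12^5·0.88^11 = 0.0266378
Total = 0.5802908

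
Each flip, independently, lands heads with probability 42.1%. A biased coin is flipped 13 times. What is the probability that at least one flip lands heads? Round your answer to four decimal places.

P(at least one) = 1 − P(none) = 1 − (1 − 0.421)^13
= 1 − 0.000822 = 0.999178

0.9992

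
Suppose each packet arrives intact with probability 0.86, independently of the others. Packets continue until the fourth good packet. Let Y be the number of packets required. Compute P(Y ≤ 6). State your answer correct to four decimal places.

Finishing within 6 packets ⇔ at least 4 successes in the first 6. With X ~ Binomial(6, 0.86), P(Y ≤ 6) = 1 − P(X ≤ 3).
  k=0: C(6,0)·0.86^0·0.14^6 = 0.000008
  k=1: C(6,1)·0.86^1·0.14^5 = 0.000278
  k=2: C(6,2)·0.86^2·0.14^4 = 0.004262
  k=3: C(6,3)·0.86^3·0.14^3 = 0.034907
1 − 0.039454 = 0.960546

0.9605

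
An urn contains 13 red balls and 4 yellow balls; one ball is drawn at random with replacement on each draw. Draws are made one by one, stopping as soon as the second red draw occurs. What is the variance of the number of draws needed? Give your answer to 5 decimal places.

Y = total draws until the second success; negative binomial with r=2, p=0.764706.
Var(Y) = r(1−p)/p² = 2·0.235294 / 0.764706² = 0.8047337

0.80473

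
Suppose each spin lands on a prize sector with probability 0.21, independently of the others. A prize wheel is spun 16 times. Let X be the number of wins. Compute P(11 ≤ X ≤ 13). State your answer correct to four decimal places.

X ~ Binomial(16, 0.21); P(11 ≤ X ≤ 13) = Σ C(16,k) p^k (1−p)^(16−k) over k:
  k=11: C(16,11)·0.21^11·0.79^5 = 0.000047
  k=12: C(16,12)·0.21^12·0.79^4 = 0.000005
  k=13: C(16,13)·0.21^13·0.79^3 = 0.000000
Total = 0.000053

0.0001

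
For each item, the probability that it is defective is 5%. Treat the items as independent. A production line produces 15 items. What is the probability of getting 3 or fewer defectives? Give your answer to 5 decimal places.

0.99453

X ~ Binomial(15, 0.05); P(X ≤ 3) = Σ C(15,k) p^k (1−p)^(15−k) over k:
  k=0: C(15,0)·0.05^0·0.95^15 = 0.4632912
  k=1: C(15,1)·0.05^1·0.95^14 = 0.3657562
  k=2: C(15,2)·0.05^2·0.95^13 = 0.1347523
  k=3: C(15,3)·0.05^3·0.95^12 = 0.0307330
Total = 0.9945327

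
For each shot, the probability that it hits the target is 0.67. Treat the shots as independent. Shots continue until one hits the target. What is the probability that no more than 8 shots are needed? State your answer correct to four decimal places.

0.9999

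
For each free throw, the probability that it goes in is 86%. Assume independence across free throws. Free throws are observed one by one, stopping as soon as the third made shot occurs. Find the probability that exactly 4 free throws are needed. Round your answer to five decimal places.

Y = trial on which the third success occurs; negative binomial, r=3, p=0.86.
P(Y=4) = C(3,2) · p^3 · (1−p)^1
= 3 · 0.63606 · 0.14 = 0.2671435

0.26714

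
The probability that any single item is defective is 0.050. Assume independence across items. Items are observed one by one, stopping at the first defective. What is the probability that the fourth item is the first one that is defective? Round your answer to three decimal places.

0.043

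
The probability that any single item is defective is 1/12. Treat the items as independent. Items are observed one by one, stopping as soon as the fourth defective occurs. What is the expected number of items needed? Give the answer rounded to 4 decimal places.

Y = total items until the fourth success; negative binomial with r=4, p=0.083333.
E[Y] = r / p = 4 / 0.083333 = 48.000000

48.0000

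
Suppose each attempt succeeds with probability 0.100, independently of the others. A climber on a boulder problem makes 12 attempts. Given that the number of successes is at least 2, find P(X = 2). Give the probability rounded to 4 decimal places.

0.6749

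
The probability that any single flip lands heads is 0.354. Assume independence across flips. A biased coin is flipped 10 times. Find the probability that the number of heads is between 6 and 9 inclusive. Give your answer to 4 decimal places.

X ~ Binomial(10, 0.354); P(6 ≤ X ≤ 9) = Σ C(10,k) p^k (1−p)^(10−k) over k:
  k=6: C(10,6)·0.354^6·0.646^4 = 0.071973
  k=7: C(10,7)·0.354^7·0.646^3 = 0.022537
  k=8: C(10,8)·0.354^8·0.646^2 = 0.004631
  k=9: C(10,9)·0.354^9·0.646^1 = 0.000564
Total = 0.099705

0.0997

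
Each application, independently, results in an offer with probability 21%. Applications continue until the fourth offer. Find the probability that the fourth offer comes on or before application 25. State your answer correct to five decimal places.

Finishing within 25 applications ⇔ at least 4 successes in the first 25. With X ~ Binomial(25, 0.21), P(Y ≤ 25) = 1 − P(X ≤ 3).
  k=0: C(25,0)·0.21^0·0.79^25 = 0.0027585
  k=1: C(25,1)·0.21^1·0.79^24 = 0.0183320
  k=2: C(25,2)·0.21^2·0.79^23 = 0.0584767
  k=3: C(25,3)·0.21^3·0.79^22 = 0.1191741
1 − 0.1987413 = 0.8012587

0.80126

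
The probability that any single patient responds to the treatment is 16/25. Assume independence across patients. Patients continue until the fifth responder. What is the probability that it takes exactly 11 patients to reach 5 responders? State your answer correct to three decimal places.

Y = trial on which the fifth success occurs; negative binomial, r=5, p=0.64.
P(Y=11) = C(10,4) · p^5 · (1−p)^6
= 210 · 0.10737 · 0.0021768 = 0.04908

0.049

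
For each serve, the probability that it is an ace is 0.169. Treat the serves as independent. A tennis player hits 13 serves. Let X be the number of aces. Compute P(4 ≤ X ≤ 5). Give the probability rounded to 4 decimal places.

0.1506

X ~ Binomial(13, 0.169); P(4 ≤ X ≤ 5) = Σ C(13,k) p^k (1−p)^(13−k) over k:
  k=4: C(13,4)·0.169^4·0.831^9 = 0.110220
  k=5: C(13,5)·0.169^5·0.831^8 = 0.040348
Total = 0.150568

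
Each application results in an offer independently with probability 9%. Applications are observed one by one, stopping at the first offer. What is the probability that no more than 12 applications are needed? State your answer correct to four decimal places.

0.6775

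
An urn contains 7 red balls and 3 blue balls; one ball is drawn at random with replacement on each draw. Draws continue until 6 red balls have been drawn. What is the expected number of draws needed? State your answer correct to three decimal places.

8.571

Y = total draws until the sixth success; negative binomial with r=6, p=0.70.
E[Y] = r / p = 6 / 0.70 = 8.57143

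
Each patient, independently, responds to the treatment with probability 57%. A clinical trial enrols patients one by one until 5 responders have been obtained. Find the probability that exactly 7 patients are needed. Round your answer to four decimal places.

0.1669

Y = trial on which the fifth success occurs; negative binomial, r=5, p=0.57.
P(Y=7) = C(6,4) · p^5 · (1−p)^2
= 15 · 0.060169 · 0.1849 = 0.166879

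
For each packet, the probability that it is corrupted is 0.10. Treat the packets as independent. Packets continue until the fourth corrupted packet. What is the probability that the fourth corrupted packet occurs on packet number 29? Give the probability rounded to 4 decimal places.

Y = trial on which the fourth success occurs; negative binomial, r=4, p=0.10.
P(Y=29) = C(28,3) · p^4 · (1−p)^25
= 3276 · 0.0001 · 0.07179 = 0.023518

0.0235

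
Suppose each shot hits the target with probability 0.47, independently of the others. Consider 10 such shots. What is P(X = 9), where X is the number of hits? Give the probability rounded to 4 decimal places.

0.0059

X ~ Binomial(n=10, p=0.47).
P(X=9) = C(10,9) · p^9 · (1−p)^1
= 10 · 0.0011191 · 0.53 = 0.005931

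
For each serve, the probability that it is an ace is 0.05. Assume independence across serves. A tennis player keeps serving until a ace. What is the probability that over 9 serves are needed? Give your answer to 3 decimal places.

Y = number of serves to the first success; geometric, p = 0.05.
P(Y > 9) = P(first 9 all fail) = (1−p)^9 = 0.63025

0.630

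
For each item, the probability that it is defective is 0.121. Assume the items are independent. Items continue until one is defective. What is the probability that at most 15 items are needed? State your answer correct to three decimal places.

0.856

Y = number of items to the first success; geometric, p = 0.121.
P(Y ≤ 15) = 1 − (1−p)^15 = 1 − 0.14449 = 0.85551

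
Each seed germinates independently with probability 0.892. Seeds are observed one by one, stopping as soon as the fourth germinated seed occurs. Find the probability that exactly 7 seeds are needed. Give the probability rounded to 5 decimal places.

Y = trial on which the fourth success occurs; negative binomial, r=4, p=0.892.
P(Y=7) = C(6,3) · p^4 · (1−p)^3
= 20 · 0.63308 · 0.0012597 = 0.0159500

0.01595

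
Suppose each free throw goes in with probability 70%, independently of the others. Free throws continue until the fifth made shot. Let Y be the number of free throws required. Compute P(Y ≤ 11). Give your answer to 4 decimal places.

0.9784

Finishing within 11 free throws ⇔ at least 5 successes in the first 11. With X ~ Binomial(11, 0.70), P(Y ≤ 11) = 1 − P(X ≤ 4).
  k=0: C(11,0)·0.70^0·0.30^11 = 0.000002
  k=1: C(11,1)·0.70^1·0.30^10 = 0.000045
  k=2: C(11,2)·0.70^2·0.30^9 = 0.000530
  k=3: C(11,3)·0.70^3·0.30^8 = 0.003713
  k=4: C(11,4)·0.70^4·0.30^7 = 0.017328
1 − 0.021619 = 0.978381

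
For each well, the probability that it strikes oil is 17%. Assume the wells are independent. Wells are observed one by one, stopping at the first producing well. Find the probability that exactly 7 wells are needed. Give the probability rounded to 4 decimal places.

Geometric (trials to first success), p = 0.17.
P(Y = 7) = (1−p)^6 · p = 0.32694 · 0.17 = 0.055580

0.0556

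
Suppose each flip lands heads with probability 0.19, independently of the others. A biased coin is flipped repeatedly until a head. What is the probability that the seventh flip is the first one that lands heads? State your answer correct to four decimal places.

Geometric (trials to first success), p = 0.19.
P(Y = 7) = (1−p)^6 · p = 0.28243 · 0.19 = 0.053662

0.0537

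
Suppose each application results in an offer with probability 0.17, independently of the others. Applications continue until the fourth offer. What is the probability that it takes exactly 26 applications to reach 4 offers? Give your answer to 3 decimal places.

Y = trial on which the fourth success occurs; negative binomial, r=4, p=0.17.
P(Y=26) = C(25,3) · p^4 · (1−p)^22
= 2300 · 0.00083521 · 0.016585 = 0.03186

0.032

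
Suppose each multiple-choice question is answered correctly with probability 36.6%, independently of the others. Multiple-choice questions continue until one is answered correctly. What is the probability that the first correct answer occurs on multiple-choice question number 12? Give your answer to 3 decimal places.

Geometric (trials to first success), p = 0.366.
P(Y = 12) = (1−p)^11 · p = 0.0066525 · 0.366 = 0.00243

0.002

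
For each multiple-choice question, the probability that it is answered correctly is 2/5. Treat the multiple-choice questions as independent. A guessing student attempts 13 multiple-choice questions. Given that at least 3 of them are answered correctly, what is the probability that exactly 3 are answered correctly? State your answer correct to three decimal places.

0.117

X ~ Binomial(13, 0.40). Want P(X=3 | X≥3) = P(X=3) / P(X≥3).
P(X=3) = C(13,3)·0.40^3·0.60^10 = 0.11068
P(X≥3) = 1 − 0.00131 − 0.01132 − 0.04528 = 0.94210
Ratio = 0.11068 / 0.94210 = 0.11748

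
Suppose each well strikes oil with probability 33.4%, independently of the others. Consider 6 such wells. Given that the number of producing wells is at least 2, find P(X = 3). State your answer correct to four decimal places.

0.3386

X ~ Binomial(6, 0.334). Want P(X=3 | X≥2) = P(X=3) / P(X≥2).
P(X=3) = C(6,3)·0.334^3·0.666^3 = 0.220137
P(X≥2) = 1 − 0.087266 − 0.262584 = 0.650150
Ratio = 0.220137 / 0.650150 = 0.338594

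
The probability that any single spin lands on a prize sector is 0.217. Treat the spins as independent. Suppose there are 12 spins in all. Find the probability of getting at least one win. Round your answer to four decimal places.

P(at least one) = 1 − P(none) = 1 − (1 − 0.217)^12
= 1 − 0.053106 = 0.946894

0.9469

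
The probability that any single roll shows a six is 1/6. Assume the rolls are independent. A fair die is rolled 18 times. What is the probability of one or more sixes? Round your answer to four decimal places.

P(at least one) = 1 − P(none) = 1 − (1 − 0.166667)^18
= 1 − 0.037561 = 0.962439

0.9624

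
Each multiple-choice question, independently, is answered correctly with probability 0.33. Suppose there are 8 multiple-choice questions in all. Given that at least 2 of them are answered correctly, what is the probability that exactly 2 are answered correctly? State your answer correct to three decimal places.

X ~ Binomial(8, 0.33). Want P(X=2 | X≥2) = P(X=2) / P(X≥2).
P(X=2) = C(8,2)·0.33^2·0.67^6 = 0.27583
P(X≥2) = 1 − 0.04061 − 0.16000 = 0.79939
Ratio = 0.27583 / 0.79939 = 0.34505

0.345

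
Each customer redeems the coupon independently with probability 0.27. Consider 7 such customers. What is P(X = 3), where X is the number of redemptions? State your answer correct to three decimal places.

0.196

X ~ Binomial(n=7, p=0.27).
P(X=3) = C(7,3) · p^3 · (1−p)^4
= 35 · 0.019683 · 0.28398 = 0.19564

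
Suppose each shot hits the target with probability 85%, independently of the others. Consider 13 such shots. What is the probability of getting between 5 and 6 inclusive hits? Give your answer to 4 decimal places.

0.0013

X ~ Binomial(13, 0.85); P(5 ≤ X ≤ 6) = Σ C(13,k) p^k (1−p)^(13−k) over k:
  k=5: C(13,5)·0.85^5·0.15^8 = 0.000146
  k=6: C(13,6)·0.85^6·0.15^7 = 0.001106
Total = 0.001252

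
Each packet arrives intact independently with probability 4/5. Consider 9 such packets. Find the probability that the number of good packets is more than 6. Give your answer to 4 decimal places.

X ~ Binomial(9, 0.80); P(X ≥ 7) = Σ C(9,k) p^k (1−p)^(9−k) over k:
  k=7: C(9,7)·0.80^7·0.20^2 = 0.301990
  k=8: C(9,8)·0.80^8·0.20^1 = 0.301990
  k=9: C(9,9)·0.80^9·0.20^0 = 0.134218
Total = 0.738198

0.7382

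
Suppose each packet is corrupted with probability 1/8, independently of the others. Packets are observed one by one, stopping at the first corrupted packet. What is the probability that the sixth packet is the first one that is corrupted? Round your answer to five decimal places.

Geometric (trials to first success), p = 0.125.
P(Y = 6) = (1−p)^5 · p = 0.51291 · 0.125 = 0.0641136

0.06411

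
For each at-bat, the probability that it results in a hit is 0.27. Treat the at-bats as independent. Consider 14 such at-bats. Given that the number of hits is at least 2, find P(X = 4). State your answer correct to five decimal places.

0.24727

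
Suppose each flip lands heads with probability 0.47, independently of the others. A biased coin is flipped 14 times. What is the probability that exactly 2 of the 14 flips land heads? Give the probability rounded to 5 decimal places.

0.00988

X ~ Binomial(n=14, p=0.47).
P(X=2) = C(14,2) · p^2 · (1−p)^12
= 91 · 0.2209 · 0.00049126 = 0.0098752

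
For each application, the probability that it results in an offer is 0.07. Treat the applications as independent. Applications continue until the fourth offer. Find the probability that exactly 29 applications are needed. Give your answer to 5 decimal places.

0.01282

Y = trial on which the fourth success occurs; negative binomial, r=4, p=0.07.
P(Y=29) = C(28,3) · p^4 · (1−p)^25
= 3276 · 2.401e-05 · 0.16296 = 0.0128177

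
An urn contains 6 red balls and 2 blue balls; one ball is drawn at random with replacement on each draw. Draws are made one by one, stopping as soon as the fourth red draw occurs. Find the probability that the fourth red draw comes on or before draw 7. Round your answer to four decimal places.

Finishing within 7 draws ⇔ at least 4 successes in the first 7. With X ~ Binomial(7, 0.75), P(Y ≤ 7) = 1 − P(X ≤ 3).
  k=0: C(7,0)·0.75^0·0.25^7 = 0.000061
  k=1: C(7,1)·0.75^1·0.25^6 = 0.001282
  k=2: C(7,2)·0.75^2·0.25^5 = 0.011536
  k=3: C(7,3)·0.75^3·0.25^4 = 0.057678
1 − 0.070557 = 0.929443

0.9294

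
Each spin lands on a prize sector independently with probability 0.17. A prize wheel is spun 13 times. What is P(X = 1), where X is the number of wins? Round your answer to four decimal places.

0.2362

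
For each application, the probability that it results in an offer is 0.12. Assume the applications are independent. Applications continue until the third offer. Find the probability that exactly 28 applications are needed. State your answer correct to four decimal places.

0.0248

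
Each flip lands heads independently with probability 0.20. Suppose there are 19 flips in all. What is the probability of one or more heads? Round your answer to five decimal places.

P(at least one) = 1 − P(none) = 1 − (1 − 0.20)^19
= 1 − 0.0144115 = 0.9855885

0.98559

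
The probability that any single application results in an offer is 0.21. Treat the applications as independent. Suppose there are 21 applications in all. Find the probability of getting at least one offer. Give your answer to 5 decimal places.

0.99292

P(at least one) = 1 − P(none) = 1 − (1 − 0.21)^21
= 1 − 0.0070822 = 0.9929178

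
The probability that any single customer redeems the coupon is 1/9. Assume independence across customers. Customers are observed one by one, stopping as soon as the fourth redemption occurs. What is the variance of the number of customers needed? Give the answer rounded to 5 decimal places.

Y = total customers until the fourth success; negative binomial with r=4, p=0.111111.
Var(Y) = r(1−p)/p² = 4·0.888889 / 0.111111² = 288.0000000

288.00000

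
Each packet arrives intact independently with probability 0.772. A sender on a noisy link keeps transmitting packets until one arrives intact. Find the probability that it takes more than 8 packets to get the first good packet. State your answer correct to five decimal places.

0.00001

Y = number of packets to the first success; geometric, p = 0.772.
P(Y > 8) = P(first 8 all fail) = (1−p)^8 = 0.0000073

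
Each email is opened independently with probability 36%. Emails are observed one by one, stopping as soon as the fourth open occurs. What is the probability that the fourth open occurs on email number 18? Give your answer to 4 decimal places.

0.0221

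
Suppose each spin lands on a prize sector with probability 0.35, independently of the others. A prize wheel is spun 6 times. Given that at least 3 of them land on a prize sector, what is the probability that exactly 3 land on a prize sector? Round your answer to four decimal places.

X ~ Binomial(6, 0.35). Want P(X=3 | X≥3) = P(X=3) / P(X≥3).
P(X=3) = C(6,3)·0.35^3·0.65^3 = 0.235491
P(X≥3) = 1 − 0.075419 − 0.243661 − 0.328005 = 0.352915
Ratio = 0.235491 / 0.352915 = 0.667274

0.6673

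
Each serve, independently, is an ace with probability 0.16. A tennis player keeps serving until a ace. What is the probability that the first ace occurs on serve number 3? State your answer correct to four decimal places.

Geometric (trials to first success), p = 0.16.
P(Y = 3) = (1−p)^2 · p = 0.7056 · 0.16 = 0.112896

0.1129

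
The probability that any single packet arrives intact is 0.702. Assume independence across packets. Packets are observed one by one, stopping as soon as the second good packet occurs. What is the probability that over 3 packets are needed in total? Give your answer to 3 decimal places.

Needing more than 3 packets ⇔ fewer than 2 successes in the first 3. With X ~ Binomial(3, 0.702), P(Y > 3) = P(X ≤ 1).
  k=0: C(3,0)·0.702^0·0.298^3 = 0.02646
  k=1: C(3,1)·0.702^1·0.298^2 = 0.18702
P(X ≤ 1) = 0.21348

0.213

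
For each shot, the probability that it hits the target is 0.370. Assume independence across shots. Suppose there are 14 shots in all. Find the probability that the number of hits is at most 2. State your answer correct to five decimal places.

0.06301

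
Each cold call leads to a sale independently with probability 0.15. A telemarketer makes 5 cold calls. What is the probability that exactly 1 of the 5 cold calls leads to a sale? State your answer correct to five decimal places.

0.39150

X ~ Binomial(n=5, p=0.15).
P(X=1) = C(5,1) · p^1 · (1−p)^4
= 5 · 0.15 · 0.52201 = 0.3915047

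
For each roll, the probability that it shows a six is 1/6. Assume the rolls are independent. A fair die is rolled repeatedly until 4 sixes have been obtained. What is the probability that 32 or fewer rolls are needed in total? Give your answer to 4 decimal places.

0.8042

Finishing within 32 rolls ⇔ at least 4 successes in the first 32. With X ~ Binomial(32, 0.166667), P(Y ≤ 32) = 1 − P(X ≤ 3).
  k=0: C(32,0)·0.166667^0·0.833333^32 = 0.002926
  k=1: C(32,1)·0.166667^1·0.833333^31 = 0.018723
  k=2: C(32,2)·0.166667^2·0.833333^30 = 0.058042
  k=3: C(32,3)·0.166667^3·0.833333^29 = 0.116084
1 − 0.195774 = 0.804226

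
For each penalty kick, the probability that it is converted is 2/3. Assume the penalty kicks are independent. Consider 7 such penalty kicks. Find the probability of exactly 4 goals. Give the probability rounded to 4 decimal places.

X ~ Binomial(n=7, p=0.666667).
P(X=4) = C(7,4) · p^4 · (1−p)^3
= 35 · 0.19753 · 0.037037 = 0.256059

0.2561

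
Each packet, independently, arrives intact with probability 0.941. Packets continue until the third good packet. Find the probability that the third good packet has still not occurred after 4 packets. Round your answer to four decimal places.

0.0193

Needing more than 4 packets ⇔ fewer than 3 successes in the first 4. With X ~ Binomial(4, 0.941), P(Y > 4) = P(X ≤ 2).
  k=0: C(4,0)·0.941^0·0.059^4 = 0.000012
  k=1: C(4,1)·0.941^1·0.059^3 = 0.000773
  k=2: C(4,2)·0.941^2·0.059^2 = 0.018494
P(X ≤ 2) = 0.019279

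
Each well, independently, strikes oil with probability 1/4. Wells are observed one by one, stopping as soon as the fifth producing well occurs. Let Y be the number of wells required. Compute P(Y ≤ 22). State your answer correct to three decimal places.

0.677

Finishing within 22 wells ⇔ at least 5 successes in the first 22. With X ~ Binomial(22, 0.25), P(Y ≤ 22) = 1 − P(X ≤ 4).
  k=0: C(22,0)·0.25^0·0.75^22 = 0.00178
  k=1: C(22,1)·0.25^1·0.75^21 = 0.01308
  k=2: C(22,2)·0.25^2·0.75^20 = 0.04578
  k=3: C(22,3)·0.25^3·0.75^19 = 0.10174
  k=4: C(22,4)·0.25^4·0.75^18 = 0.16109
1 − 0.32349 = 0.67651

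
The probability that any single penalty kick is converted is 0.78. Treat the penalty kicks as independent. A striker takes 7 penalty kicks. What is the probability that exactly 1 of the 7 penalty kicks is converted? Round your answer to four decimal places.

X ~ Binomial(n=7, p=0.78).
P(X=1) = C(7,1) · p^1 · (1−p)^6
= 7 · 0.78 · 0.00011338 = 0.000619

0.0006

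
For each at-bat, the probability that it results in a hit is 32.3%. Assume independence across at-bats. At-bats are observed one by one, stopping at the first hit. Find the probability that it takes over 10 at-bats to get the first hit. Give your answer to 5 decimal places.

0.02022

Y = number of at-bats to the first success; geometric, p = 0.323.
P(Y > 10) = P(first 10 all fail) = (1−p)^10 = 0.0202249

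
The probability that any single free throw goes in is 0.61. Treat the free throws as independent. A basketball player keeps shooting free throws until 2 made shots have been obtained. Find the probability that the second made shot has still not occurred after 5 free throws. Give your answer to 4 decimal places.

0.0796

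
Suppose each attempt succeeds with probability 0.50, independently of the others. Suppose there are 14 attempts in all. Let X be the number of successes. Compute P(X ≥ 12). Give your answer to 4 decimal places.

0.0065

X ~ Binomial(14, 0.50); P(X ≥ 12) = Σ C(14,k) p^k (1−p)^(14−k) over k:
  k=12: C(14,12)·0.50^12·0.50^2 = 0.005554
  k=13: C(14,13)·0.50^13·0.50^1 = 0.000854
  k=14: C(14,14)·0.50^14·0.50^0 = 0.000061
Total = 0.006470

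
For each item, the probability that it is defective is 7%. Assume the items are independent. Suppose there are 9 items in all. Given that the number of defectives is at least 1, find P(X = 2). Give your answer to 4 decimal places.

0.2213

X ~ Binomial(9, 0.07). Want P(X=2 | X≥1) = P(X=2) / P(X≥1).
P(X=2) = C(9,2)·0.07^2·0.93^7 = 0.106140
P(X≥1) = 1 − 0.520411 = 0.479589
Ratio = 0.106140 / 0.479589 = 0.221315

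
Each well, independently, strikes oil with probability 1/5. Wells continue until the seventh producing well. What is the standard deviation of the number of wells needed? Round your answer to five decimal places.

11.83216

Y = total wells until the seventh success; negative binomial with r=7, p=0.20.
SD(Y) = √[r(1−p)/p²] = √(140.0000000) = 11.8321596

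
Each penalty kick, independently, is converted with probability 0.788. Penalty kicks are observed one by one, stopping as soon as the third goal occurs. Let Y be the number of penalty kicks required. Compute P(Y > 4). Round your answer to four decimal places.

Needing more than 4 penalty kicks ⇔ fewer than 3 successes in the first 4. With X ~ Binomial(4, 0.788), P(Y > 4) = P(X ≤ 2).
  k=0: C(4,0)·0.788^0·0.212^4 = 0.002020
  k=1: C(4,1)·0.788^1·0.212^3 = 0.030033
  k=2: C(4,2)·0.788^2·0.212^2 = 0.167446
P(X ≤ 2) = 0.199499

0.1995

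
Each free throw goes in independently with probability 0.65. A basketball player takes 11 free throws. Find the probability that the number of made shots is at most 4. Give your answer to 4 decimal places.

0.0501

X ~ Binomial(11, 0.65); P(X ≤ 4) = Σ C(11,k) p^k (1−p)^(11−k) over k:
  k=0: C(11,0)·0.65^0·0.35^11 = 0.000010
  k=1: C(11,1)·0.65^1·0.35^10 = 0.000197
  k=2: C(11,2)·0.65^2·0.35^9 = 0.001831
  k=3: C(11,3)·0.65^3·0.35^8 = 0.010204
  k=4: C(11,4)·0.65^4·0.35^7 = 0.037900
Total = 0.050143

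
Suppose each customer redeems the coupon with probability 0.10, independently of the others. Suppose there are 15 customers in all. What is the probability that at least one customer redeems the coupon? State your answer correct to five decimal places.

P(at least one) = 1 − P(none) = 1 − (1 − 0.10)^15
= 1 − 0.2058911 = 0.7941089

0.79411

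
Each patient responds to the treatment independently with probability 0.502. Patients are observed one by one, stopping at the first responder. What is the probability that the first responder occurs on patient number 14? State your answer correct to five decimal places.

Geometric (trials to first success), p = 0.502.
P(Y = 14) = (1−p)^13 · p = 0.00011587 · 0.502 = 0.0000582

0.00006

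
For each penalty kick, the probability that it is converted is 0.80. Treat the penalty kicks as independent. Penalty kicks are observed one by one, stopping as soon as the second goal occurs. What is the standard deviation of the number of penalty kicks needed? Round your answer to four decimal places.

0.7906

Y = total penalty kicks until the second success; negative binomial with r=2, p=0.80.
SD(Y) = √[r(1−p)/p²] = √(0.625000) = 0.790569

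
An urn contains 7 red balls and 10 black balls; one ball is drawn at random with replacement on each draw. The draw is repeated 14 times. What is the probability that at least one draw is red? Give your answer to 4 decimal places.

0.9994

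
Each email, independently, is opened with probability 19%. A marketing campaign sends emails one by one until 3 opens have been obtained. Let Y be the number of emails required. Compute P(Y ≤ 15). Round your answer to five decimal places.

Finishing within 15 emails ⇔ at least 3 successes in the first 15. With X ~ Binomial(15, 0.19), P(Y ≤ 15) = 1 − P(X ≤ 2).
  k=0: C(15,0)·0.19^0·0.81^15 = 0.0423912
  k=1: C(15,1)·0.19^1·0.81^14 = 0.1491541
  k=2: C(15,2)·0.19^2·0.81^13 = 0.2449073
1 − 0.4364525 = 0.5635475

0.56355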